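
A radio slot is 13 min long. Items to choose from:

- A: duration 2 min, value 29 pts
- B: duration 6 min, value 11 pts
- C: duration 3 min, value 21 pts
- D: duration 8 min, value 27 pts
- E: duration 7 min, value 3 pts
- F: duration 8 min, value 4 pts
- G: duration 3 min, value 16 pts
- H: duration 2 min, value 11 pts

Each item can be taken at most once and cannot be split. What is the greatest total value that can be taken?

77 pts

Check high-value combinations within 13 min:
- A+C+G+H: duration 2+3+3+2=10, value 29+21+16+11=77
- A+C+D: duration 2+3+8=13, value 29+21+27=77
- A+D+G: duration 2+8+3=13, value 29+27+16=72
Best: 77 pts.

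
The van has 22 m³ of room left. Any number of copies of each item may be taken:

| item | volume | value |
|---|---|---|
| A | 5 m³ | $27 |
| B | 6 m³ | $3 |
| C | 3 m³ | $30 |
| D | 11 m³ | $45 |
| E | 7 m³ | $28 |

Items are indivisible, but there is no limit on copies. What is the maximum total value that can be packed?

Best value-per-unit is C at 30/3, and filling with it alone uses volume 7×3=21. No mix of the others beats 7×30 = 210.

$210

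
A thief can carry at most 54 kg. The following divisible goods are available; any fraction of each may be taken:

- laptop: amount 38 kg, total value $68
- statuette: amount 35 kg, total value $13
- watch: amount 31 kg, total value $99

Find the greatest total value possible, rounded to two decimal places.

140.16

Take in order of value per unit:
- watch (99/31 per unit): all 31 → value 99, running total 99.00
- laptop (68/38 per unit): 23 of 38 → value 23×68/38 = 41.1579, running total 140.16
Total 140.16.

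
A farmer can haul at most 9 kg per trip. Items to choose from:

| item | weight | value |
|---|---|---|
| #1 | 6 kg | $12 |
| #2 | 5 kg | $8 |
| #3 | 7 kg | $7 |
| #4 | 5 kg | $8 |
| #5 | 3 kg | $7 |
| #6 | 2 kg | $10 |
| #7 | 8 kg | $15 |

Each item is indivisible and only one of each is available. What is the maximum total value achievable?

$22

Check high-value combinations within 9 kg:
- #1+#6: weight 6+2=8, value 12+10=22
- #1+#5: weight 6+3=9, value 12+7=19
- #2+#6: weight 5+2=7, value 8+10=18
- #4+#6: weight 5+2=7, value 8+10=18
- #5+#6: weight 3+2=5, value 7+10=17
Best: $22.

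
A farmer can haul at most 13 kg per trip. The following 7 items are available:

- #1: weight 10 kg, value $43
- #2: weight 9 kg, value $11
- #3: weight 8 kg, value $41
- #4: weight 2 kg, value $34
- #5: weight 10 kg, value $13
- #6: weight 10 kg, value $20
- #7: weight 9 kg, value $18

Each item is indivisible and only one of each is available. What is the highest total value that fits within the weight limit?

$77

Check high-value combinations within 13 kg:
- #1+#4: weight 10+2=12, value 43+34=77
- #3+#4: weight 8+2=10, value 41+34=75
- #4+#6: weight 2+10=12, value 34+20=54
Best: $77.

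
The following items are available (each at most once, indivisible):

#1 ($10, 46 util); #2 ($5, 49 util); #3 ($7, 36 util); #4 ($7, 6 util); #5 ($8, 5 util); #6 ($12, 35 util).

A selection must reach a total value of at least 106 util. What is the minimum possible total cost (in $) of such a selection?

Subsets with value ≥ 106, sorted by total cost:
- #1+#2+#3: cost 22, value 131
- #2+#3+#6: cost 24, value 120
- #1+#2+#6: cost 27, value 130
- #1+#2+#3+#4: cost 29, value 137
Minimum cost: 22 $.

22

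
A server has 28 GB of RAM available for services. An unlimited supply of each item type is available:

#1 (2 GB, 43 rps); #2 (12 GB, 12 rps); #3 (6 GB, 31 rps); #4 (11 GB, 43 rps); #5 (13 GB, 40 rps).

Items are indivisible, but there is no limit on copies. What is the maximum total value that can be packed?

602 rps

Best value-per-unit is #1 at 43/2, and filling with it alone uses memory 14×2=28. No mix of the others beats 14×43 = 602.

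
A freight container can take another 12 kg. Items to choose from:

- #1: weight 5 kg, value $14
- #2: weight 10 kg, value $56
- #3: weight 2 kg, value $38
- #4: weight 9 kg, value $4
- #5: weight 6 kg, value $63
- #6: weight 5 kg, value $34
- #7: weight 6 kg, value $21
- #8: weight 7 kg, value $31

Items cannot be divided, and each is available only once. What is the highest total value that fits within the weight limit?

Check high-value combinations within 12 kg:
- #3+#5: weight 2+6=8, value 38+63=101
- #5+#6: weight 6+5=11, value 63+34=97
- #2+#3: weight 10+2=12, value 56+38=94
- #1+#3+#6: weight 5+2+5=12, value 14+38+34=86
Best: $101.

$101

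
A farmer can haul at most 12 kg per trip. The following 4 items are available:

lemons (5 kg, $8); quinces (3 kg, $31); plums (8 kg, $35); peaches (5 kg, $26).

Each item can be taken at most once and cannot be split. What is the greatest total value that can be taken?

$66

Check high-value combinations within 12 kg:
- quinces+plums: weight 3+8=11, value 31+35=66
- quinces+peaches: weight 3+5=8, value 31+26=57
- lemons+quinces: weight 5+3=8, value 8+31=39
Best: $66.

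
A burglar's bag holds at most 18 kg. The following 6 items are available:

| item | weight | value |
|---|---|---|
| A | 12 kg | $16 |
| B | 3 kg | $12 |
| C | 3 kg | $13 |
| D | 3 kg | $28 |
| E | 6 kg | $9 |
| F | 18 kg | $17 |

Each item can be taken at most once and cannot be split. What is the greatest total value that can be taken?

This is a 0/1 knapsack; check combinations near the capacity.
- B+C+D+E: weight 3+3+3+6=15, value 12+13+28+9=62
- A+C+D: weight 12+3+3=18, value 16+13+28=57
- A+B+D: weight 12+3+3=18, value 16+12+28=56
- B+C+D: weight 3+3+3=9, value 12+13+28=53
Best: $62.

$62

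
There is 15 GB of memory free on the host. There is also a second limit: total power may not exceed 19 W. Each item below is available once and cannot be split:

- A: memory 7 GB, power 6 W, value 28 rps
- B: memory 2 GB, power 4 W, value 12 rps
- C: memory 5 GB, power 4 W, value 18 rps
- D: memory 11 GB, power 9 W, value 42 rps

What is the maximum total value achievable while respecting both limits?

Feasible sets respecting both limits:
- A+B+C: memory 14, power 14, value 58
- B+D: memory 13, power 13, value 54
- A+C: memory 12, power 10, value 46
Best: 58 rps.

58 rps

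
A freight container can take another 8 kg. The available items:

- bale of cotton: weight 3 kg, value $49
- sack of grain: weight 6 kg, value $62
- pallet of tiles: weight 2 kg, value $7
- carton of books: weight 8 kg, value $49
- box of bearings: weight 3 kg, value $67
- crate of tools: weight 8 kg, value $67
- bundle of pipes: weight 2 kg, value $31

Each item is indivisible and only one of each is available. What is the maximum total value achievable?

$147

Check high-value combinations within 8 kg:
- bale of cotton+box of bearings+bundle of pipes: weight 3+3+2=8, value 49+67+31=147
- bale of cotton+pallet of tiles+box of bearings: weight 3+2+3=8, value 49+7+67=123
- bale of cotton+box of bearings: weight 3+3=6, value 49+67=116
Best: $147.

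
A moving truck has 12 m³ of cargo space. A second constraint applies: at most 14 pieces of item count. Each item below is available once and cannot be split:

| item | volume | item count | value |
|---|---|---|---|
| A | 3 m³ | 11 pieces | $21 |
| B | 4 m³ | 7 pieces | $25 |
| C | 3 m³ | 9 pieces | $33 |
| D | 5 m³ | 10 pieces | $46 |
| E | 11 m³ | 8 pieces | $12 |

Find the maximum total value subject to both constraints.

$46

Feasible sets respecting both limits:
- D: volume 5, item count 10, value 46
- C: volume 3, item count 9, value 33
- B: volume 4, item count 7, value 25
- A: volume 3, item count 11, value 21
Best: $46.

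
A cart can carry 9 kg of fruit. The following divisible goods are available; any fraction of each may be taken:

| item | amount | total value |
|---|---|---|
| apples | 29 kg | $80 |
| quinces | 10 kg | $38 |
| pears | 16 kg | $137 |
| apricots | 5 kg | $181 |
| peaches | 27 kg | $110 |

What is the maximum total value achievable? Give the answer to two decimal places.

Take in order of value per unit:
- apricots (181/5 per unit): all 5 → value 181, running total 181.00
- pears (137/16 per unit): 4 of 16 → value 4×137/16 = 34.2500, running total 215.25
Total 215.25.

215.25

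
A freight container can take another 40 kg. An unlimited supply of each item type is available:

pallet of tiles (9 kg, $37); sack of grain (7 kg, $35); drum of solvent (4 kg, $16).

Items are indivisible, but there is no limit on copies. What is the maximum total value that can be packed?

Best value-per-unit is sack of grain at 35/7; filling with it alone gives 5×35 = 175.
Optimal mix: 5×sack of grain + 1×drum of solvent → weight 39, value 191.

$191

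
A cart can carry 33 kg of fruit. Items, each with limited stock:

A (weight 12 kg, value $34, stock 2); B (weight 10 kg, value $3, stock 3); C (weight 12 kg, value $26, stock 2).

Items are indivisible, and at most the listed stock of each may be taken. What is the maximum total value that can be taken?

$68

Top feasible selections:
- 2×A: weight 24, value 68
- 1×A + 1×C: weight 24, value 60
Best: $68.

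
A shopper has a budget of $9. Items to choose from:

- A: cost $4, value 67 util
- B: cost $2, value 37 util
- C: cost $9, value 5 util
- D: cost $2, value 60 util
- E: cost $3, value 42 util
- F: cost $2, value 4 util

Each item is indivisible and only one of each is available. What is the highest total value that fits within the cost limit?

Check high-value combinations within $9:
- A+D+E: cost 4+2+3=9, value 67+60+42=169
- A+B+D: cost 4+2+2=8, value 67+37+60=164
- A+B+E: cost 4+2+3=9, value 67+37+42=146
- B+D+E+F: cost 2+2+3+2=9, value 37+60+42+4=143
Best: 169 util.

169 util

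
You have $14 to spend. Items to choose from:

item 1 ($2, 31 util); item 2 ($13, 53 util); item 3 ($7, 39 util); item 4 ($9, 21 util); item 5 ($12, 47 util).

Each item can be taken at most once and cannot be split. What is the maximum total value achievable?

Check high-value combinations within $14:
- item 1+item 5: cost 2+12=14, value 31+47=78
- item 1+item 3: cost 2+7=9, value 31+39=70
- item 2: cost 13, value 53
Best: 78 util.

78 util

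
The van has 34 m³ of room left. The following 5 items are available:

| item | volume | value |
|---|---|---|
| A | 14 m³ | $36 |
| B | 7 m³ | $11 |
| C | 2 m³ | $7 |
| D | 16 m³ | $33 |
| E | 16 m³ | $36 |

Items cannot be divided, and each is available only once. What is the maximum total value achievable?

This is a 0/1 knapsack; check combinations near the capacity.
- A+C+E: volume 14+2+16=32, value 36+7+36=79
- A+C+D: volume 14+2+16=32, value 36+7+33=76
- C+D+E: volume 2+16+16=34, value 7+33+36=76
Best: $79.

$79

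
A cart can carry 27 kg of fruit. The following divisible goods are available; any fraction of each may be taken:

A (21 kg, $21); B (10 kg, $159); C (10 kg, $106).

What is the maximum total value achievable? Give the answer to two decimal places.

272.00

Take in order of value per unit:
- B (159/10 per unit): all 10 → value 159, running total 159.00
- C (106/10 per unit): all 10 → value 106, running total 265.00
- A (21/21 per unit): 7 of 21 → value 7×21/21 = 7.0000, running total 272.00
Total 272.00.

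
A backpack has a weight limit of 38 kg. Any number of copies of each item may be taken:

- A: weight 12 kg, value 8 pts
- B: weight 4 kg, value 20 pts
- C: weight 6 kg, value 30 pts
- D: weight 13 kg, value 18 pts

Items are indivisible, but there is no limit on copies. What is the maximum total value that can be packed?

190 pts

Best value-per-unit is B at 20/4; filling with it alone gives 9×20 = 180.
Optimal mix: 8×B + 1×C → weight 38, value 190.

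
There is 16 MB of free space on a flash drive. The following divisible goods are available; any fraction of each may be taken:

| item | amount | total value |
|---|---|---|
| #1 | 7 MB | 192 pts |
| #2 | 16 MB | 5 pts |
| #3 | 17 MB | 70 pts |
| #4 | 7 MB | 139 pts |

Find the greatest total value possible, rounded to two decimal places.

Take in order of value per unit:
- #1 (192/7 per unit): all 7 → value 192, running total 192.00
- #4 (139/7 per unit): all 7 → value 139, running total 331.00
- #3 (70/17 per unit): 2 of 17 → value 2×70/17 = 8.2353, running total 339.24
Total 339.24.

339.24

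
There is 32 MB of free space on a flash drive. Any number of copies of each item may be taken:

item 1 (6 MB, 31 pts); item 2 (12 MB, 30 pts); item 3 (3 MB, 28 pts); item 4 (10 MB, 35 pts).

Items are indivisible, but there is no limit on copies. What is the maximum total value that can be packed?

Best value-per-unit is item 3 at 28/3, and filling with it alone uses size 10×3=30. No mix of the others beats 10×28 = 280.

280 pts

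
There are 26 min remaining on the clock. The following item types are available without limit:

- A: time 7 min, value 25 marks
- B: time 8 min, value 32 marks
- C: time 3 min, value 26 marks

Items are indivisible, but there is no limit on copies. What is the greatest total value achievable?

Best value-per-unit is C at 26/3, and filling with it alone uses time 8×3=24. No mix of the others beats 8×26 = 208.

208 marks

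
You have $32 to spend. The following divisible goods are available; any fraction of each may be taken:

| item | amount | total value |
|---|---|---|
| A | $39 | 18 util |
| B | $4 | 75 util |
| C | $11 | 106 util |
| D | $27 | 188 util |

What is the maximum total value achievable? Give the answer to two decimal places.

Take in order of value per unit:
- B (75/4 per unit): all 4 → value 75, running total 75.00
- C (106/11 per unit): all 11 → value 106, running total 181.00
- D (188/27 per unit): 17 of 27 → value 17×188/27 = 118.3704, running total 299.37
Total 299.37.

299.37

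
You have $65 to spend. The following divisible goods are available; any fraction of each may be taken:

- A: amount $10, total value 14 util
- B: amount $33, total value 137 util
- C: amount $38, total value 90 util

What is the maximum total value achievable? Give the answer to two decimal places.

Take in order of value per unit:
- B (137/33 per unit): all 33 → value 137, running total 137.00
- C (90/38 per unit): 32 of 38 → value 32×90/38 = 75.7895, running total 212.79
Total 212.79.

212.79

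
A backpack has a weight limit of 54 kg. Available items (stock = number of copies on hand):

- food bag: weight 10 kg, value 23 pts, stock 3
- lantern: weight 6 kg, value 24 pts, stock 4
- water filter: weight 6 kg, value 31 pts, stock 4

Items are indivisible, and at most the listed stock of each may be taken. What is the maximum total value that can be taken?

220 pts

Top feasible selections:
- 4×lantern + 4×water filter: weight 48, value 220
- 1×food bag + 3×lantern + 4×water filter: weight 52, value 219
- 1×food bag + 4×lantern + 3×water filter: weight 52, value 212
Best: 220 pts.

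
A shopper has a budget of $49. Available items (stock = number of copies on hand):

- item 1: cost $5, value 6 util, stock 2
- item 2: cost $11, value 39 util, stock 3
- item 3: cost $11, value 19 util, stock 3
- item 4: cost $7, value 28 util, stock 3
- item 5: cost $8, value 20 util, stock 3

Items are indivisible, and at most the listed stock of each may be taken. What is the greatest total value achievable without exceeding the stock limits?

Best selections within cost 49 and stock limits:
- 3×item 2 + 2×item 4: cost 47, value 173
- 1×item 1 + 2×item 2 + 3×item 4: cost 48, value 168
- 3×item 2 + 1×item 4 + 1×item 5: cost 48, value 165
- 1×item 2 + 3×item 4 + 2×item 5: cost 48, value 163
Best: 173 util.

173 util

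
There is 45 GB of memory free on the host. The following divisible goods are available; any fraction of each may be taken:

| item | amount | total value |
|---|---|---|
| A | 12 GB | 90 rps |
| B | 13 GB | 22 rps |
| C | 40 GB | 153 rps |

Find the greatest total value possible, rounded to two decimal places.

216.23

Take in order of value per unit:
- A (90/12 per unit): all 12 → value 90, running total 90.00
- C (153/40 per unit): 33 of 40 → value 33×153/40 = 126.2250, running total 216.23
Total 216.23.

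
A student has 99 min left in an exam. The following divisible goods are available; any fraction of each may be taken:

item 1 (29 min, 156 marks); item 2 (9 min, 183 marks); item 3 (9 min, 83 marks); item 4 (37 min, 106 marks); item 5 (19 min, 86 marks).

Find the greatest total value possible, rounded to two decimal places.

Take in order of value per unit:
- item 2 (183/9 per unit): all 9 → value 183, running total 183.00
- item 3 (83/9 per unit): all 9 → value 83, running total 266.00
- item 1 (156/29 per unit): all 29 → value 156, running total 422.00
- item 5 (86/19 per unit): all 19 → value 86, running total 508.00
- item 4 (106/37 per unit): 33 of 37 → value 33×106/37 = 94.5405, running total 602.54
Total 602.54.

602.54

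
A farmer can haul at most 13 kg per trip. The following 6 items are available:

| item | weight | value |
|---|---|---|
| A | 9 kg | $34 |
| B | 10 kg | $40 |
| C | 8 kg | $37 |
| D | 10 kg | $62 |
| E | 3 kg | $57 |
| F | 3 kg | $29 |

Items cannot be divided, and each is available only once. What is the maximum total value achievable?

$119

This is a 0/1 knapsack; check combinations near the capacity.
- D+E: weight 10+3=13, value 62+57=119
- B+E: weight 10+3=13, value 40+57=97
- C+E: weight 8+3=11, value 37+57=94
Best: $119.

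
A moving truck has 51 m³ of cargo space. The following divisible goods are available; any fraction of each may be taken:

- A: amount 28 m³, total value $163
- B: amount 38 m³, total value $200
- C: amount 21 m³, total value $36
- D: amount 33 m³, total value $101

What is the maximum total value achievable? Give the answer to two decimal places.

284.05

Take in order of value per unit:
- A (163/28 per unit): all 28 → value 163, running total 163.00
- B (200/38 per unit): 23 of 38 → value 23×200/38 = 121.0526, running total 284.05
Total 284.05.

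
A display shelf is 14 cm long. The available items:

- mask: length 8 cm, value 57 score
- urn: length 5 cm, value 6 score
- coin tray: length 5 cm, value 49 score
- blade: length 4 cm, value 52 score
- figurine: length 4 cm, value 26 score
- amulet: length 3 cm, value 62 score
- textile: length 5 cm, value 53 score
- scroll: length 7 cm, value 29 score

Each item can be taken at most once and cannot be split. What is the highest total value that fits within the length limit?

Check high-value combinations within 14 cm:
- blade+amulet+textile: length 4+3+5=12, value 52+62+53=167
- coin tray+amulet+textile: length 5+3+5=13, value 49+62+53=164
- coin tray+blade+amulet: length 5+4+3=12, value 49+52+62=163
- coin tray+blade+textile: length 5+4+5=14, value 49+52+53=154
- blade+amulet+scroll: length 4+3+7=14, value 52+62+29=143
Best: 167 score.

167 score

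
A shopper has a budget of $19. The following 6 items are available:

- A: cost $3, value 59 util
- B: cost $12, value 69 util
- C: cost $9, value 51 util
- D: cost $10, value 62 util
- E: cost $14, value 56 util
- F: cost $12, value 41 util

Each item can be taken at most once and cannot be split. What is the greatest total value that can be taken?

Check high-value combinations within $19:
- A+B: cost 3+12=15, value 59+69=128
- A+D: cost 3+10=13, value 59+62=121
- A+E: cost 3+14=17, value 59+56=115
- C+D: cost 9+10=19, value 51+62=113
Best: 128 util.

128 util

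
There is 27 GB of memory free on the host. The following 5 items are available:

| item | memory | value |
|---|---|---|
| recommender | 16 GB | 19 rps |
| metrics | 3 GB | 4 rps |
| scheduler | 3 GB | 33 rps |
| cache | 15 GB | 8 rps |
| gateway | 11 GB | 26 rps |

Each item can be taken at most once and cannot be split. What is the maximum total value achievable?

63 rps

This is a 0/1 knapsack; check combinations near the capacity.
- metrics+scheduler+gateway: memory 3+3+11=17, value 4+33+26=63
- scheduler+gateway: memory 3+11=14, value 33+26=59
- recommender+metrics+scheduler: memory 16+3+3=22, value 19+4+33=56
- recommender+scheduler: memory 16+3=19, value 19+33=52
Best: 63 rps.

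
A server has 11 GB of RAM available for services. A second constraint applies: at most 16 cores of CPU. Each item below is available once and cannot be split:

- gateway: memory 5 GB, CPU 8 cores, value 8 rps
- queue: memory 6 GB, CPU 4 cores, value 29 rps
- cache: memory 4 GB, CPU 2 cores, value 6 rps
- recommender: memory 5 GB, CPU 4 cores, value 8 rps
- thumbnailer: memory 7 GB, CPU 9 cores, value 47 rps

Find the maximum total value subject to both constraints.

Feasible sets respecting both limits:
- cache+thumbnailer: memory 11, CPU 11, value 53
- thumbnailer: memory 7, CPU 9, value 47
- gateway+queue: memory 11, CPU 12, value 37
Best: 53 rps.

53 rps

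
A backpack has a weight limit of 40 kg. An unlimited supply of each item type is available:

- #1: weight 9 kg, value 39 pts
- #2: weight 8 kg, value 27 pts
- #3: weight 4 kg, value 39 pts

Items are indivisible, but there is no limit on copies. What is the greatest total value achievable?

390 pts

Best value-per-unit is #3 at 39/4, and filling with it alone uses weight 10×4=40. No mix of the others beats 10×39 = 390.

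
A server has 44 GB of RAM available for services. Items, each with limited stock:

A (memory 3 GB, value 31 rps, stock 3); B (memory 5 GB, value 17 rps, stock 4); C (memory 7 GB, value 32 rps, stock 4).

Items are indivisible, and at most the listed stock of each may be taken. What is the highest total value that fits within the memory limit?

238 rps

Top feasible selections:
- 3×A + 1×B + 4×C: memory 42, value 238
- 3×A + 4×B + 2×C: memory 43, value 225
- 2×A + 2×B + 4×C: memory 44, value 224
- 3×A + 2×B + 3×C: memory 40, value 223
Best: 238 rps.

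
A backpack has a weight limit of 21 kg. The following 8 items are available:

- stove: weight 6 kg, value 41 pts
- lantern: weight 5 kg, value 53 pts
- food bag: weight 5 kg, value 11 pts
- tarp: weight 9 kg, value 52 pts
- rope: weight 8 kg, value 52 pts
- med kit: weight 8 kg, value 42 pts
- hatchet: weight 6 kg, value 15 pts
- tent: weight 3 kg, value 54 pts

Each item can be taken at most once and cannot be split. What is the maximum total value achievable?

170 pts

Check high-value combinations within 21 kg:
- lantern+food bag+rope+tent: weight 5+5+8+3=21, value 53+11+52+54=170
- stove+lantern+hatchet+tent: weight 6+5+6+3=20, value 41+53+15+54=163
- lantern+food bag+med kit+tent: weight 5+5+8+3=21, value 53+11+42+54=160
- lantern+rope+tent: weight 5+8+3=16, value 53+52+54=159
- lantern+tarp+tent: weight 5+9+3=17, value 53+52+54=159
Best: 170 pts.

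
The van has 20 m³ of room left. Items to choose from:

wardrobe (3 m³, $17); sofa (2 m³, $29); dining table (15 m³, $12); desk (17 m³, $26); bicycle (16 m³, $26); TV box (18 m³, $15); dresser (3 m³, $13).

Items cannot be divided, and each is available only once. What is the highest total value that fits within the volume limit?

$59

Check high-value combinations within 20 m³:
- wardrobe+sofa+dresser: volume 3+2+3=8, value 17+29+13=59
- wardrobe+sofa+dining table: volume 3+2+15=20, value 17+29+12=58
- sofa+bicycle: volume 2+16=18, value 29+26=55
- sofa+desk: volume 2+17=19, value 29+26=55
Best: $59.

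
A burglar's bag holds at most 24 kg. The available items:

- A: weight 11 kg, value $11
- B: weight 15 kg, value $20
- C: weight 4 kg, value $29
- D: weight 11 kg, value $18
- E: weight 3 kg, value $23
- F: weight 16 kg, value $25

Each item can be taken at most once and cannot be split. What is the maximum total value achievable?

$77

Check high-value combinations within 24 kg:
- C+E+F: weight 4+3+16=23, value 29+23+25=77
- B+C+E: weight 15+4+3=22, value 20+29+23=72
- C+D+E: weight 4+11+3=18, value 29+18+23=70
- A+C+E: weight 11+4+3=18, value 11+29+23=63
Best: $77.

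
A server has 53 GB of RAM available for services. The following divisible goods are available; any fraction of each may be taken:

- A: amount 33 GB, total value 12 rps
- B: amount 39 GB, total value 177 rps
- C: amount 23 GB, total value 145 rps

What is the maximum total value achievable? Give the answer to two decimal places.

Take in order of value per unit:
- C (145/23 per unit): all 23 → value 145, running total 145.00
- B (177/39 per unit): 30 of 39 → value 30×177/39 = 136.1538, running total 281.15
Total 281.15.

281.15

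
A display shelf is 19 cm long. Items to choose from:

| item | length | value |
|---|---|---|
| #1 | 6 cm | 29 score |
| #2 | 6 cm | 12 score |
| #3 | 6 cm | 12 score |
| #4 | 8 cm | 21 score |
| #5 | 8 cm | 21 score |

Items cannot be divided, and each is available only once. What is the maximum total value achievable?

53 score

This is a 0/1 knapsack; check combinations near the capacity.
- #1+#2+#3: length 6+6+6=18, value 29+12+12=53
- #1+#4: length 6+8=14, value 29+21=50
- #1+#5: length 6+8=14, value 29+21=50
Best: 53 score.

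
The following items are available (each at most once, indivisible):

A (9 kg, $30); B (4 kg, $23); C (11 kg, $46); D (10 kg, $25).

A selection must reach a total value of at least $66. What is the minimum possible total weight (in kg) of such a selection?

Subsets with value ≥ 66, sorted by total weight:
- B+C: weight 15, value 69
- A+C: weight 20, value 76
- C+D: weight 21, value 71
Minimum weight: 15 kg.

15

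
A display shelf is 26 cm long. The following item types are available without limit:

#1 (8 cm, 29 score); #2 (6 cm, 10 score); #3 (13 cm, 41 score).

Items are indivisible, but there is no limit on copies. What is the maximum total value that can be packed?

Best value-per-unit is #1 at 29/8, and filling with it alone uses length 3×8=24. No mix of the others beats 3×29 = 87.

87 score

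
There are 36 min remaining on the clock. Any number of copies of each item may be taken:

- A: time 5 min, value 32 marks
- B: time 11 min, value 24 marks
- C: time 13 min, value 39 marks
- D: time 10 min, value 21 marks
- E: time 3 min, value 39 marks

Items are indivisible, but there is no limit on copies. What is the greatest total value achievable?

Best value-per-unit is E at 39/3, and filling with it alone uses time 12×3=36. No mix of the others beats 12×39 = 468.

468 marks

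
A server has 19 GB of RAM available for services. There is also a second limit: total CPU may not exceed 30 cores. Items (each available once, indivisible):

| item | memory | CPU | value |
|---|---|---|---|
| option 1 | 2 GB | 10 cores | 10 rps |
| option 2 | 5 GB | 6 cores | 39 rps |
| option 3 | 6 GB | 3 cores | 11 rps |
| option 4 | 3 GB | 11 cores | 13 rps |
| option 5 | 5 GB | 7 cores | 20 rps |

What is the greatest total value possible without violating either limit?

Feasible sets respecting both limits:
- option 2+option 3+option 4+option 5: memory 19, CPU 27, value 83
- option 1+option 2+option 3+option 5: memory 18, CPU 26, value 80
- option 1+option 2+option 3+option 4: memory 16, CPU 30, value 73
Best: 83 rps.

83 rps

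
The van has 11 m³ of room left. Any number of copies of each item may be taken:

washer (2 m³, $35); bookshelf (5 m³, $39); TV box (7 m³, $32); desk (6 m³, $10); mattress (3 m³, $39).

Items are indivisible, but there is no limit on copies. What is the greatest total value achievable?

Best value-per-unit is washer at 35/2; filling with it alone gives 5×35 = 175.
Optimal mix: 4×washer + 1×mattress → volume 11, value 179.

$179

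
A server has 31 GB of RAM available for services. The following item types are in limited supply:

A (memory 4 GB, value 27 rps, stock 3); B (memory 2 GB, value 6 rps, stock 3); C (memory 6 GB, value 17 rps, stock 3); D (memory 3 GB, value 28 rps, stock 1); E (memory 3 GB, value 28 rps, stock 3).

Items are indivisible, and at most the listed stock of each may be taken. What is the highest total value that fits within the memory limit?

211 rps

Top feasible selections:
- 3×A + 3×B + 1×D + 3×E: memory 30, value 211
- 3×A + 1×C + 1×D + 3×E: memory 30, value 210
- 3×A + 2×B + 1×D + 3×E: memory 28, value 205
Best: 211 rps.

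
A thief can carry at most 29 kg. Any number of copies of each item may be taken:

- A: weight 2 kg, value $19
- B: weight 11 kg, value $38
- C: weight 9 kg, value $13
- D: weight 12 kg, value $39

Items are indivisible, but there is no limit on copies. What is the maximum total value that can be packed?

$266

Best value-per-unit is A at 19/2, and filling with it alone uses weight 14×2=28. No mix of the others beats 14×19 = 266.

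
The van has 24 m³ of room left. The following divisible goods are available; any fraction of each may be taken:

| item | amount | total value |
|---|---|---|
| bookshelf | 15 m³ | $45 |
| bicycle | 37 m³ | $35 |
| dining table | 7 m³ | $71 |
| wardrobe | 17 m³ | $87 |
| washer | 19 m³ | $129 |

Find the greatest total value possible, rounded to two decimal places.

186.42

Take in order of value per unit:
- dining table (71/7 per unit): all 7 → value 71, running total 71.00
- washer (129/19 per unit): 17 of 19 → value 17×129/19 = 115.4211, running total 186.42
Total 186.42.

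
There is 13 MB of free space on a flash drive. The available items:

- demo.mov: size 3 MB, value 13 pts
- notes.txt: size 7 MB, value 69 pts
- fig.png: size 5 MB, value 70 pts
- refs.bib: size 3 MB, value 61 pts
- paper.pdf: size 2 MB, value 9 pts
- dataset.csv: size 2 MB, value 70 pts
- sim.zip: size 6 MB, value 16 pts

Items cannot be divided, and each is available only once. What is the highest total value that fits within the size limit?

Check high-value combinations within 13 MB:
- demo.mov+fig.png+refs.bib+dataset.csv: size 3+5+3+2=13, value 13+70+61+70=214
- fig.png+refs.bib+paper.pdf+dataset.csv: size 5+3+2+2=12, value 70+61+9+70=210
- fig.png+refs.bib+dataset.csv: size 5+3+2=10, value 70+61+70=201
Best: 214 pts.

214 pts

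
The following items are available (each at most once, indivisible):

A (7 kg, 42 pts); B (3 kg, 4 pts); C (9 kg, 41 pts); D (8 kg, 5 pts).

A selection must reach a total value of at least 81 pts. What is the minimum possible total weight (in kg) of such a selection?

Subsets with value ≥ 81, sorted by total weight:
- A+C: weight 16, value 83
- A+B+C: weight 19, value 87
- A+C+D: weight 24, value 88
Minimum weight: 16 kg.

16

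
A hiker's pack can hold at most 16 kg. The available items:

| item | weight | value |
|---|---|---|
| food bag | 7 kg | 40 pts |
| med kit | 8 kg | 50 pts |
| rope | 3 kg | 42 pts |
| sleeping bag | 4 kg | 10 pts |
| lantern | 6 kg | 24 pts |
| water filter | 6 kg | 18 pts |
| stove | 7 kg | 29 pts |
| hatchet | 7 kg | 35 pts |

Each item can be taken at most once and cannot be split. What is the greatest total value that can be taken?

106 pts

Check high-value combinations within 16 kg:
- food bag+rope+lantern: weight 7+3+6=16, value 40+42+24=106
- med kit+rope+sleeping bag: weight 8+3+4=15, value 50+42+10=102
- rope+lantern+hatchet: weight 3+6+7=16, value 42+24+35=101
- food bag+rope+water filter: weight 7+3+6=16, value 40+42+18=100
Best: 106 pts.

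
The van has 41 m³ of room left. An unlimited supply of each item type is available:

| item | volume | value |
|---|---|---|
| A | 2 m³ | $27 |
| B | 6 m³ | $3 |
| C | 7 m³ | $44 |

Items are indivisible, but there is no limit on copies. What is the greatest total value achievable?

$540

Best value-per-unit is A at 27/2, and filling with it alone uses volume 20×2=40. No mix of the others beats 20×27 = 540.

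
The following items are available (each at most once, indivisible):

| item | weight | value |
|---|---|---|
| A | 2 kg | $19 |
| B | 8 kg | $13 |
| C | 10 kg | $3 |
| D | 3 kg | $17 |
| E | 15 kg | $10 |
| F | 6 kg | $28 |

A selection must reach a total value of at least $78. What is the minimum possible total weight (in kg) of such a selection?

29

Subsets with value ≥ 78, sorted by total weight:
- A+B+C+D+F: weight 29, value 80
- A+B+D+E+F: weight 34, value 87
- A+B+C+D+E+F: weight 44, value 90
Minimum weight: 29 kg.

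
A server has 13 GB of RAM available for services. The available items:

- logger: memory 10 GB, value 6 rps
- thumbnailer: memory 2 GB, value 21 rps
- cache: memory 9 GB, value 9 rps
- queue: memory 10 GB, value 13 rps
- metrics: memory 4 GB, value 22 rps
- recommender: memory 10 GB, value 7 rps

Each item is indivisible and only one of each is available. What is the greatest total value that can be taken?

Check high-value combinations within 13 GB:
- thumbnailer+metrics: memory 2+4=6, value 21+22=43
- thumbnailer+queue: memory 2+10=12, value 21+13=34
- cache+metrics: memory 9+4=13, value 9+22=31
Best: 43 rps.

43 rps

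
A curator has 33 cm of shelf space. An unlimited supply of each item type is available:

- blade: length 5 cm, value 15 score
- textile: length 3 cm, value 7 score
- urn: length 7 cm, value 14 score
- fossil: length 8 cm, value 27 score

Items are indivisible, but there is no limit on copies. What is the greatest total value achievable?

108 score

Best value-per-unit is fossil at 27/8, and filling with it alone uses length 4×8=32. No mix of the others beats 4×27 = 108.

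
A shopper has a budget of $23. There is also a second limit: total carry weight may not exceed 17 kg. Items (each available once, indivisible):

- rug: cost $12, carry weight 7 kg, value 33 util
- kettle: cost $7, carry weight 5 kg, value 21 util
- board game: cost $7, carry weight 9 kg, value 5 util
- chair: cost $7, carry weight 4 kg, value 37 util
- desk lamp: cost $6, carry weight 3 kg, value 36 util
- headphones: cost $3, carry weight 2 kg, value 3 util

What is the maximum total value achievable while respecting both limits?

Feasible sets respecting both limits:
- kettle+chair+desk lamp+headphones: cost 23, carry weight 14, value 97
- kettle+chair+desk lamp: cost 20, carry weight 12, value 94
- board game+chair+desk lamp: cost 20, carry weight 16, value 78
- chair+desk lamp+headphones: cost 16, carry weight 9, value 76
Best: 97 util.

97 util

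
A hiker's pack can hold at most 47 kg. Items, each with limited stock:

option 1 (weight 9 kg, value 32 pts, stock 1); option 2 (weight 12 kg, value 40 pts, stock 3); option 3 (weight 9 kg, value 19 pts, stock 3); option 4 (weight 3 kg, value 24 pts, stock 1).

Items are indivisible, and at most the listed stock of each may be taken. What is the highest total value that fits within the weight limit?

155 pts

Best selections within weight 47 and stock limits:
- 1×option 1 + 2×option 2 + 1×option 3 + 1×option 4: weight 45, value 155
- 1×option 1 + 3×option 2: weight 45, value 152
- 3×option 2 + 1×option 4: weight 39, value 144
- 2×option 2 + 2×option 3 + 1×option 4: weight 45, value 142
Best: 155 pts.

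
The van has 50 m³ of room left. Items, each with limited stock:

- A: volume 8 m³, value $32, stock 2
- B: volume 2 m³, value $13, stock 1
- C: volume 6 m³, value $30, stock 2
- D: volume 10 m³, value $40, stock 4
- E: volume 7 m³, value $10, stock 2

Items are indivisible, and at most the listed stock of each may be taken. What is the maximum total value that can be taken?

$217

Best selections within volume 50 and stock limits:
- 2×A + 1×B + 2×C + 2×D: volume 50, value 217
- 1×A + 2×C + 3×D: volume 50, value 212
- 1×A + 1×B + 4×D: volume 50, value 205
Best: $217.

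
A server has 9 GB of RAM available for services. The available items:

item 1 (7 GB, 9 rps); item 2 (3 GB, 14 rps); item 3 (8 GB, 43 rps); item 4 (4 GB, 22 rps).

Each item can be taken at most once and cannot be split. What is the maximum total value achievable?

43 rps

This is a 0/1 knapsack; check combinations near the capacity.
- item 3: memory 8, value 43
- item 2+item 4: memory 3+4=7, value 14+22=36
- item 4: memory 4, value 22
Best: 43 rps.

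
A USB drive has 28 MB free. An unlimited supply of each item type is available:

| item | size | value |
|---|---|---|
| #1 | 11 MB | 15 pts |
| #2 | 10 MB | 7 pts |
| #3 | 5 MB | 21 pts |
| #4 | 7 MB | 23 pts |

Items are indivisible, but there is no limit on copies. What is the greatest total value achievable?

Best value-per-unit is #3 at 21/5; filling with it alone gives 5×21 = 105.
Optimal mix: 4×#3 + 1×#4 → size 27, value 107.

107 pts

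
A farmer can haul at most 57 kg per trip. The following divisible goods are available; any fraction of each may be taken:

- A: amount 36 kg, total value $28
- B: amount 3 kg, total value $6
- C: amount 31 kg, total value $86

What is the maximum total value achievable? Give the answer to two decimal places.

109.89

Take in order of value per unit:
- C (86/31 per unit): all 31 → value 86, running total 86.00
- B (6/3 per unit): all 3 → value 6, running total 92.00
- A (28/36 per unit): 23 of 36 → value 23×28/36 = 17.8889, running total 109.89
Total 109.89.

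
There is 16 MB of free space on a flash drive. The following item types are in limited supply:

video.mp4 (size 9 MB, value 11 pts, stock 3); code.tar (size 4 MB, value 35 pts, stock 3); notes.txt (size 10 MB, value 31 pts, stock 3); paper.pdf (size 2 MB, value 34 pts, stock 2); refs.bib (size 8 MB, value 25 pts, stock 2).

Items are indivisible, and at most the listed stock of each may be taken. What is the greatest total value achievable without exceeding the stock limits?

Best selections within size 16 and stock limits:
- 3×code.tar + 2×paper.pdf: size 16, value 173
- 3×code.tar + 1×paper.pdf: size 14, value 139
Best: 173 pts.

173 pts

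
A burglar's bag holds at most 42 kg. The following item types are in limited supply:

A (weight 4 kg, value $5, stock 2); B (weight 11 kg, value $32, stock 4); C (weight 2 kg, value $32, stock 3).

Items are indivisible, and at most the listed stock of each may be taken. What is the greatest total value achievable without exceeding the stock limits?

Best selections within weight 42 and stock limits:
- 3×B + 3×C: weight 39, value 192
- 2×A + 2×B + 3×C: weight 36, value 170
Best: $192.

$192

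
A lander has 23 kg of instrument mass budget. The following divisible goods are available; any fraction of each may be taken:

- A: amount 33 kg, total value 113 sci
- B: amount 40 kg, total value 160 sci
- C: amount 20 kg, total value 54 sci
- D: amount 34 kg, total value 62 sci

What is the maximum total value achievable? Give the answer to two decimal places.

92.00

Take in order of value per unit:
- B (160/40 per unit): 23 of 40 → value 23×160/40 = 92.0000, running total 92.00
Total 92.00.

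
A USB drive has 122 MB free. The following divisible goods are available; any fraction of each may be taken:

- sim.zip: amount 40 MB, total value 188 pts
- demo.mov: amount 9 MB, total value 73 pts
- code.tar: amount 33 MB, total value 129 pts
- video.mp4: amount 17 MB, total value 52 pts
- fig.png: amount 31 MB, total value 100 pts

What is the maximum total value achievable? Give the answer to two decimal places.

517.53

Take in order of value per unit:
- demo.mov (73/9 per unit): all 9 → value 73, running total 73.00
- sim.zip (188/40 per unit): all 40 → value 188, running total 261.00
- code.tar (129/33 per unit): all 33 → value 129, running total 390.00
- fig.png (100/31 per unit): all 31 → value 100, running total 490.00
- video.mp4 (52/17 per unit): 9 of 17 → value 9×52/17 = 27.5294, running total 517.53
Total 517.53.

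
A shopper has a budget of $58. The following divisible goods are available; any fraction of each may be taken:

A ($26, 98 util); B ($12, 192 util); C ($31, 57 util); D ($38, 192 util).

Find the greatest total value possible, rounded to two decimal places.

Take in order of value per unit:
- B (192/12 per unit): all 12 → value 192, running total 192.00
- D (192/38 per unit): all 38 → value 192, running total 384.00
- A (98/26 per unit): 8 of 26 → value 8×98/26 = 30.1538, running total 414.15
Total 414.15.

414.15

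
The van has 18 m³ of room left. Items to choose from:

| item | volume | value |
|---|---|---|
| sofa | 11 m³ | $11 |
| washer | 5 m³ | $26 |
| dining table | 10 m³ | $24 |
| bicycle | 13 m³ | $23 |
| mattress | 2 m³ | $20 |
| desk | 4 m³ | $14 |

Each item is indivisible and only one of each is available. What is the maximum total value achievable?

$70

This is a 0/1 knapsack; check combinations near the capacity.
- washer+dining table+mattress: volume 5+10+2=17, value 26+24+20=70
- washer+mattress+desk: volume 5+2+4=11, value 26+20+14=60
- dining table+mattress+desk: volume 10+2+4=16, value 24+20+14=58
Best: $70.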